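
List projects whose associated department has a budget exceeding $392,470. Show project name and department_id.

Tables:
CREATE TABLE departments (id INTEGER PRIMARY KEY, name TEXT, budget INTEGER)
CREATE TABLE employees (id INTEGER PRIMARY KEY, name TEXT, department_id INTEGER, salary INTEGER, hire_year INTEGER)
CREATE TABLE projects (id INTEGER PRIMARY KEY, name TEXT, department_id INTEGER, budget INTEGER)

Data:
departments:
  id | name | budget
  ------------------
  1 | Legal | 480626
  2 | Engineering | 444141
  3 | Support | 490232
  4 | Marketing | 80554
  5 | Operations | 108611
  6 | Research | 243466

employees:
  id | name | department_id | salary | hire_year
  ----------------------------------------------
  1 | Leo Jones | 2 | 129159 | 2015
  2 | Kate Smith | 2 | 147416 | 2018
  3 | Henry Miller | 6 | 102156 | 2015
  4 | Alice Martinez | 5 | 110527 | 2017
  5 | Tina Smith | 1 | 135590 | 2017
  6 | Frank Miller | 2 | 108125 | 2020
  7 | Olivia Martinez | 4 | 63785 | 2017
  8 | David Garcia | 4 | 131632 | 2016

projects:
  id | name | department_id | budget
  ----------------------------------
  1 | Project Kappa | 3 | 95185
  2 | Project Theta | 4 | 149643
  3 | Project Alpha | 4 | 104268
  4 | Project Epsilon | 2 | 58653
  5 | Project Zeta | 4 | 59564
SELECT name, department_id FROM projects WHERE department_id IN (SELECT id FROM departments WHERE budget > 392470)

Execution result:
name | department_id
Project Kappa | 3
Project Epsilon | 2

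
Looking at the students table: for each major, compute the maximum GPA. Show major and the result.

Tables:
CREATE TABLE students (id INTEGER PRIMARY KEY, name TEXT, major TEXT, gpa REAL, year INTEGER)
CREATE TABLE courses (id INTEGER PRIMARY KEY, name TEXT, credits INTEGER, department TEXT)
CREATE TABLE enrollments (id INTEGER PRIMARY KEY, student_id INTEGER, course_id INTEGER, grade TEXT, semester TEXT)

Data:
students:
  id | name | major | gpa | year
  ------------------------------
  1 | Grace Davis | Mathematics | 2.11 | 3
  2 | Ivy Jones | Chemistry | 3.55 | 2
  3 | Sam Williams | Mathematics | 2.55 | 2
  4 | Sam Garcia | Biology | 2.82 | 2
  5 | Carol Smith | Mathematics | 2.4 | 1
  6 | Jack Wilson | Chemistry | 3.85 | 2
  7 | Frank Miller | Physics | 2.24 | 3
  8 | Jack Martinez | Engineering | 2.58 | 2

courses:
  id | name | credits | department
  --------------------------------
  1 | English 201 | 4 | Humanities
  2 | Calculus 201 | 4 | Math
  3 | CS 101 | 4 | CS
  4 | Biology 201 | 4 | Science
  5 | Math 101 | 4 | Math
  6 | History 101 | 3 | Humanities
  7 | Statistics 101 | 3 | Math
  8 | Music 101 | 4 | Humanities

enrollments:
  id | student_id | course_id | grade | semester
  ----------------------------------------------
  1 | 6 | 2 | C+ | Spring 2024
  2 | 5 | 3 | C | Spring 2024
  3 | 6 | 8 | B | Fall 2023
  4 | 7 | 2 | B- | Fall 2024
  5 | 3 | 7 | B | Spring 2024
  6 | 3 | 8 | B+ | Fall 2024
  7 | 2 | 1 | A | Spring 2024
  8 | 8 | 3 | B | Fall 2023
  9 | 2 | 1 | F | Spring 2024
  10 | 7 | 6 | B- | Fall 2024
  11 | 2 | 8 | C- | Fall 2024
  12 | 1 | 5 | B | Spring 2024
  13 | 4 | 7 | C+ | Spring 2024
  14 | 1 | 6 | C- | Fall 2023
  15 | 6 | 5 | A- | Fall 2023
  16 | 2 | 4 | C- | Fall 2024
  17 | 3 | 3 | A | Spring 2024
SELECT major, MAX(gpa) AS max_gpa FROM students GROUP BY major

Execution result:
major | max_gpa
Biology | 2.82
Chemistry | 3.85
Engineering | 2.58
Mathematics | 2.55
Physics | 2.24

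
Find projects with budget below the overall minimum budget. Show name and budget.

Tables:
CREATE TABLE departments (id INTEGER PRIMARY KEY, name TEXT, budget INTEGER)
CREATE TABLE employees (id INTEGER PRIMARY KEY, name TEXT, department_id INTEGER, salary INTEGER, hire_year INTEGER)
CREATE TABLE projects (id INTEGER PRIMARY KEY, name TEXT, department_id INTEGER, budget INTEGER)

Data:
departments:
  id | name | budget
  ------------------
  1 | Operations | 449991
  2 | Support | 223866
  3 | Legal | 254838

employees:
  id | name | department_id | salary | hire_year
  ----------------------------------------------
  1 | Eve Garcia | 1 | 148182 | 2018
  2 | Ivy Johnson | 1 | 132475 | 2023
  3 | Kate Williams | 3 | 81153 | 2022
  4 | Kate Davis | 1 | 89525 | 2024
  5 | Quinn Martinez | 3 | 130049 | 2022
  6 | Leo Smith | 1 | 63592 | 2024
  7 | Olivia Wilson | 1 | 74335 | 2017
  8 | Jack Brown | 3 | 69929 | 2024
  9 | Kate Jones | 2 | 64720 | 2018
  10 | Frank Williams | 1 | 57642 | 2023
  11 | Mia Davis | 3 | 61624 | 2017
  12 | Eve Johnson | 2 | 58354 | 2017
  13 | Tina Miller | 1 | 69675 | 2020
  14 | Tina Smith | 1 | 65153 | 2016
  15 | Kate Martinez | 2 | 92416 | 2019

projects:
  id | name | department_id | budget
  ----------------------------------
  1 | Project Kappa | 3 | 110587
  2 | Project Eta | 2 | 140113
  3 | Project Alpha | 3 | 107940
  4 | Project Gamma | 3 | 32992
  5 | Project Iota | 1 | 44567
SELECT name, budget FROM projects WHERE budget < (SELECT MIN(budget) FROM projects)

Execution result:
(no rows)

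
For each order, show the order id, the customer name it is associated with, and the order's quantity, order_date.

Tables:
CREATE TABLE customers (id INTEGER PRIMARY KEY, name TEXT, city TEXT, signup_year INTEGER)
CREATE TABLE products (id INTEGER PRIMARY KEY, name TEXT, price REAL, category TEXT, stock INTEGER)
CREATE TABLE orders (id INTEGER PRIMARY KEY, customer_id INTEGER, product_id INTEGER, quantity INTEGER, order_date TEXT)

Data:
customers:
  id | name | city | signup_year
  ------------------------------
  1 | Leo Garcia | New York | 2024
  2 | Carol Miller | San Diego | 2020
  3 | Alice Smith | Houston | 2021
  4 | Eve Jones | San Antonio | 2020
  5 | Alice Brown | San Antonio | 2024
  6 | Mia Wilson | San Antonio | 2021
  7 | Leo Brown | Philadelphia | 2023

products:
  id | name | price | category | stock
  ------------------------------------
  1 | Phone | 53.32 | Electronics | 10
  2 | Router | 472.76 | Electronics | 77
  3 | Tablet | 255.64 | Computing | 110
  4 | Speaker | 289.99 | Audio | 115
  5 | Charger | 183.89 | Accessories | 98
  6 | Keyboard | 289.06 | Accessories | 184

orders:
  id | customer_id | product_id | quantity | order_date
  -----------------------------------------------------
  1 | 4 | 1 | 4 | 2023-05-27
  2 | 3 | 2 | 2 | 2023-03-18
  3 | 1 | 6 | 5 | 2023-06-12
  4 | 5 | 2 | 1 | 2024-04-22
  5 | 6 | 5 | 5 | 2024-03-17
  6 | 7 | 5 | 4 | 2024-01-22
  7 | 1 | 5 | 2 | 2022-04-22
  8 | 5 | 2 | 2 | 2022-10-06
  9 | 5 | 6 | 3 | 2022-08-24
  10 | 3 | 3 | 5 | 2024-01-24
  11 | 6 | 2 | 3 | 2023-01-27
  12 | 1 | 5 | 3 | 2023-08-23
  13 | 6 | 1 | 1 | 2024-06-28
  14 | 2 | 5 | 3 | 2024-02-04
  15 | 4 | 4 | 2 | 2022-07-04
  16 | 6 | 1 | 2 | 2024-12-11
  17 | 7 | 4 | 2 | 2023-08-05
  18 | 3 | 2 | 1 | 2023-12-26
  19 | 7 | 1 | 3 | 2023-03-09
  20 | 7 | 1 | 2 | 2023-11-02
SELECT c.id, p.name AS customer, c.quantity, c.order_date FROM orders c JOIN customers p ON c.customer_id = p.id

Execution result:
id | customer | quantity | order_date
1 | Eve Jones | 4 | 2023-05-27
2 | Alice Smith | 2 | 2023-03-18
3 | Leo Garcia | 5 | 2023-06-12
4 | Alice Brown | 1 | 2024-04-22
5 | Mia Wilson | 5 | 2024-03-17
6 | Leo Brown | 4 | 2024-01-22
7 | Leo Garcia | 2 | 2022-04-22
8 | Alice Brown | 2 | 2022-10-06
9 | Alice Brown | 3 | 2022-08-24
10 | Alice Smith | 5 | 2024-01-24
11 | Mia Wilson | 3 | 2023-01-27
12 | Leo Garcia | 3 | 2023-08-23
13 | Mia Wilson | 1 | 2024-06-28
14 | Carol Miller | 3 | 2024-02-04
15 | Eve Jones | 2 | 2022-07-04
16 | Mia Wilson | 2 | 2024-12-11
17 | Leo Brown | 2 | 2023-08-05
18 | Alice Smith | 1 | 2023-12-26
19 | Leo Brown | 3 | 2023-03-09
20 | Leo Brown | 2 | 2023-11-02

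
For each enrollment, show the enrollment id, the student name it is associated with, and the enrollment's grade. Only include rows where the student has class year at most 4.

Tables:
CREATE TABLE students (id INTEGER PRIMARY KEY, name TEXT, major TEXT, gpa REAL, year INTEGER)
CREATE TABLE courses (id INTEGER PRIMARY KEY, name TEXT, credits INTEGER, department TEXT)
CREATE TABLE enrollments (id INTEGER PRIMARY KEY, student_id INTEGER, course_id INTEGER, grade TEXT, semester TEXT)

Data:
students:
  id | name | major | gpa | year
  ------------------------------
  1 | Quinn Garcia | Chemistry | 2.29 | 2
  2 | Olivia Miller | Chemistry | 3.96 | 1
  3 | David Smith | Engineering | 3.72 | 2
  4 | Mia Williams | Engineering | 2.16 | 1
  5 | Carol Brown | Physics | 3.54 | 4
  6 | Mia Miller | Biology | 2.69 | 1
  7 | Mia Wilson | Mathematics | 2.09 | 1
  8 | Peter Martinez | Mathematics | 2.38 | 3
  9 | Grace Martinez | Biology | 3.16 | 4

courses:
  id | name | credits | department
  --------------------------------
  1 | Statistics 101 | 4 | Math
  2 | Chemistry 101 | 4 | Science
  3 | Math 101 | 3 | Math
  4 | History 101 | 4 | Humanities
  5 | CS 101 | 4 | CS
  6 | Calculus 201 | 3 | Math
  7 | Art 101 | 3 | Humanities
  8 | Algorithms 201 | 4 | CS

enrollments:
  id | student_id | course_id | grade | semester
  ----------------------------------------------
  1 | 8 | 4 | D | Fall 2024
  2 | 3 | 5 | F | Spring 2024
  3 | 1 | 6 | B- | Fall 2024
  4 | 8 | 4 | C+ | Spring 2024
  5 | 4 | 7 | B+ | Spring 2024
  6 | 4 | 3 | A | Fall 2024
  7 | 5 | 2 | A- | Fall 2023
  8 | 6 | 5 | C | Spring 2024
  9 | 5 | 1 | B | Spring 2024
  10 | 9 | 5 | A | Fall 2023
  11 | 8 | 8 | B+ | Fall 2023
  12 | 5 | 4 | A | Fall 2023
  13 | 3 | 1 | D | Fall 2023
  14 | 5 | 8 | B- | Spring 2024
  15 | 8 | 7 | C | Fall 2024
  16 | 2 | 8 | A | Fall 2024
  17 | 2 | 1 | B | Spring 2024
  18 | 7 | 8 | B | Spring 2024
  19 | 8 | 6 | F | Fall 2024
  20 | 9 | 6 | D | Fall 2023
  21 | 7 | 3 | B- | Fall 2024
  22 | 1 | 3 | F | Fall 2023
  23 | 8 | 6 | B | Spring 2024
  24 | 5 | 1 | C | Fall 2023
SELECT c.id, p.name AS student, c.grade FROM enrollments c JOIN students p ON c.student_id = p.id WHERE p.year <= 4

Execution result:
id | student | grade
1 | Peter Martinez | D
2 | David Smith | F
3 | Quinn Garcia | B-
4 | Peter Martinez | C+
5 | Mia Williams | B+
6 | Mia Williams | A
7 | Carol Brown | A-
8 | Mia Miller | C
9 | Carol Brown | B
10 | Grace Martinez | A
11 | Peter Martinez | B+
12 | Carol Brown | A
13 | David Smith | D
14 | Carol Brown | B-
15 | Peter Martinez | C
16 | Olivia Miller | A
17 | Olivia Miller | B
18 | Mia Wilson | B
19 | Peter Martinez | F
20 | Grace Martinez | D
21 | Mia Wilson | B-
22 | Quinn Garcia | F
23 | Peter Martinez | B
24 | Carol Brown | C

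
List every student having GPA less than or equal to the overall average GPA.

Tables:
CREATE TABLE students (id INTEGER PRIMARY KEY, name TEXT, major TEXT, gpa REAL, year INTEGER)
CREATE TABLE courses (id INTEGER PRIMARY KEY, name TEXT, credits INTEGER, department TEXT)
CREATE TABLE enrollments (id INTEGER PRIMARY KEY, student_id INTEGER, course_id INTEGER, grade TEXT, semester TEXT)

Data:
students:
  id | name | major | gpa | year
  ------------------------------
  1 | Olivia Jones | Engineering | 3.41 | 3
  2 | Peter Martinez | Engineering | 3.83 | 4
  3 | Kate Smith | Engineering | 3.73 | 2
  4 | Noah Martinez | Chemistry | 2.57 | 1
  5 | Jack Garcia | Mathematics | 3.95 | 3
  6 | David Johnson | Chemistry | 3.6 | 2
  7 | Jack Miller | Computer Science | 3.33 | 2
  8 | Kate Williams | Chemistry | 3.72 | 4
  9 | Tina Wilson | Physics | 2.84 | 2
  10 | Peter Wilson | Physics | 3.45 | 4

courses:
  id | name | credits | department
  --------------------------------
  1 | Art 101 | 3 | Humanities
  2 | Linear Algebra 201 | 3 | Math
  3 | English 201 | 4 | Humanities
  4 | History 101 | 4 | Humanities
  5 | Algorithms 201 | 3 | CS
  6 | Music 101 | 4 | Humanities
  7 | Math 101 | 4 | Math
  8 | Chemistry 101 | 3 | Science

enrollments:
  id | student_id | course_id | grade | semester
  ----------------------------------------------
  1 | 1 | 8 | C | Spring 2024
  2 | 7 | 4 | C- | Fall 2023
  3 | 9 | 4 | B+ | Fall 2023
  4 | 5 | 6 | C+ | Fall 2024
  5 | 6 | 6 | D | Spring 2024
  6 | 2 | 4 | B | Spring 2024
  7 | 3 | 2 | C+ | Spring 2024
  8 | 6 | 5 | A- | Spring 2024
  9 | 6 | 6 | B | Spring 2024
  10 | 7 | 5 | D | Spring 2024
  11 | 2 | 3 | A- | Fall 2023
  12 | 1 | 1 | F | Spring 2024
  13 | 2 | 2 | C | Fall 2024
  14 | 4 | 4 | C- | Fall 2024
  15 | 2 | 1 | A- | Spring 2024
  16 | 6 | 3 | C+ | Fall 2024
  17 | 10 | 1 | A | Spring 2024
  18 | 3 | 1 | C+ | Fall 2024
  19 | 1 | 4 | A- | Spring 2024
SELECT name, gpa FROM students WHERE gpa <= (SELECT AVG(gpa) FROM students)

Execution result:
name | gpa
Olivia Jones | 3.41
Noah Martinez | 2.57
Jack Miller | 3.33
Tina Wilson | 2.84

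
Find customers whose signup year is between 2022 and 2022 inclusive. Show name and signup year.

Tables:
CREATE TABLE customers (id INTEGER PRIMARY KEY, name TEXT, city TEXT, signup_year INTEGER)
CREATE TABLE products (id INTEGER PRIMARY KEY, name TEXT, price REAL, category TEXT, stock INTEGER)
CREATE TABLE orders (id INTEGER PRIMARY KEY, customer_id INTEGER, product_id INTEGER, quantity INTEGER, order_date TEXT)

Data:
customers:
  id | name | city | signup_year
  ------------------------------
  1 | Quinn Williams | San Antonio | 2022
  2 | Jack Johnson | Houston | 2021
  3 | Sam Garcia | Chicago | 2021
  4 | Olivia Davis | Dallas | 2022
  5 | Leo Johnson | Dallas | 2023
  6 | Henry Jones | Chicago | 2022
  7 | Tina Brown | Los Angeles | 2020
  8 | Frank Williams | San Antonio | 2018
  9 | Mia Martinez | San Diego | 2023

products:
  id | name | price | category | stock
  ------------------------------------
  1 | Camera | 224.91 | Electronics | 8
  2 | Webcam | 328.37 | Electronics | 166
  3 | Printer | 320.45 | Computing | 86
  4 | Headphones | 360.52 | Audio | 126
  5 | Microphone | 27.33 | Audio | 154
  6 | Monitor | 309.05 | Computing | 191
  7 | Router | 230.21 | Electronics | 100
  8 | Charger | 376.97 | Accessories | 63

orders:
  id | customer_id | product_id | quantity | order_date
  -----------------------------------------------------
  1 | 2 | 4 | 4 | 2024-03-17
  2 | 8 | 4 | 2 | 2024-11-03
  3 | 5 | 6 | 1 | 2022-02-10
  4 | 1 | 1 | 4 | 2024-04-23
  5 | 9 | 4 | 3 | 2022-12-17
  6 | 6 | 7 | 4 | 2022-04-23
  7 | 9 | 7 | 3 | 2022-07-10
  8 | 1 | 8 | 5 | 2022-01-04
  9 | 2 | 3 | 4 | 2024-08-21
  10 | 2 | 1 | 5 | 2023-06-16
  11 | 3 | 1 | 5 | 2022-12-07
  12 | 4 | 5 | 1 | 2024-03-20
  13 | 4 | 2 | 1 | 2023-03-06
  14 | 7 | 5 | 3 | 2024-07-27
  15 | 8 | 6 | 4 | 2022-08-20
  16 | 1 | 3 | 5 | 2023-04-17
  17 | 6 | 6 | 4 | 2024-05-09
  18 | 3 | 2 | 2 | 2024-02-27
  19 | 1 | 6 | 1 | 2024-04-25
SELECT name, signup_year FROM customers WHERE signup_year BETWEEN 2022 AND 2022

Execution result:
name | signup_year
Quinn Williams | 2022
Olivia Davis | 2022
Henry Jones | 2022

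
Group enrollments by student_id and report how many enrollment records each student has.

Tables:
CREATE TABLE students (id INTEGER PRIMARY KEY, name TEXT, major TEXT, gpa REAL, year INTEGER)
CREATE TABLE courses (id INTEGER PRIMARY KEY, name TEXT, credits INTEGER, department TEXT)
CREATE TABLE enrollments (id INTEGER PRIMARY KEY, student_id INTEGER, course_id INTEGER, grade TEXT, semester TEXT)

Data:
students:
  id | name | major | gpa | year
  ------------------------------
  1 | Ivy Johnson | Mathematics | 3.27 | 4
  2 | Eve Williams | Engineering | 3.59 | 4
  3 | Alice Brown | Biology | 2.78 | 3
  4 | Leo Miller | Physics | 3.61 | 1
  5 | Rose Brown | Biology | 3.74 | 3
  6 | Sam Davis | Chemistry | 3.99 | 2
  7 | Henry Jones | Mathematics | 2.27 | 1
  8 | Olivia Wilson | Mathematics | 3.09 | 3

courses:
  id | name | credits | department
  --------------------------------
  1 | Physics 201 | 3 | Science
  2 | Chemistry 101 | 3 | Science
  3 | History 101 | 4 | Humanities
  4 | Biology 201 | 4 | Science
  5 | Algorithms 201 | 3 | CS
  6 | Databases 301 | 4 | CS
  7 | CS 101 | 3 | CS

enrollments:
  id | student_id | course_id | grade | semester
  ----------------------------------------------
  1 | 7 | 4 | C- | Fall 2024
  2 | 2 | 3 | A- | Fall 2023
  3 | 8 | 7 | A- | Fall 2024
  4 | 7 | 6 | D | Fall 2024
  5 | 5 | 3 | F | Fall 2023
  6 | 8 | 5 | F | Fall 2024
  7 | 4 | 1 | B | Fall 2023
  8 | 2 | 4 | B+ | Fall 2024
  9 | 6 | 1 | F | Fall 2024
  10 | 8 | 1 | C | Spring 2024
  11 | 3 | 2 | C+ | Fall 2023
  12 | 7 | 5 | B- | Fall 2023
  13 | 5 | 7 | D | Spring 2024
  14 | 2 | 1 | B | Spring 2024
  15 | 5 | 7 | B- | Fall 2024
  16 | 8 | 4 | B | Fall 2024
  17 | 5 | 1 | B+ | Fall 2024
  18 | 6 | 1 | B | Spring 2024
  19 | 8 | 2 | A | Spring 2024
SELECT student_id, COUNT(*) AS enrollment_count FROM enrollments GROUP BY student_id

Execution result:
student_id | enrollment_count
2 | 3
3 | 1
4 | 1
5 | 4
6 | 2
7 | 3
8 | 5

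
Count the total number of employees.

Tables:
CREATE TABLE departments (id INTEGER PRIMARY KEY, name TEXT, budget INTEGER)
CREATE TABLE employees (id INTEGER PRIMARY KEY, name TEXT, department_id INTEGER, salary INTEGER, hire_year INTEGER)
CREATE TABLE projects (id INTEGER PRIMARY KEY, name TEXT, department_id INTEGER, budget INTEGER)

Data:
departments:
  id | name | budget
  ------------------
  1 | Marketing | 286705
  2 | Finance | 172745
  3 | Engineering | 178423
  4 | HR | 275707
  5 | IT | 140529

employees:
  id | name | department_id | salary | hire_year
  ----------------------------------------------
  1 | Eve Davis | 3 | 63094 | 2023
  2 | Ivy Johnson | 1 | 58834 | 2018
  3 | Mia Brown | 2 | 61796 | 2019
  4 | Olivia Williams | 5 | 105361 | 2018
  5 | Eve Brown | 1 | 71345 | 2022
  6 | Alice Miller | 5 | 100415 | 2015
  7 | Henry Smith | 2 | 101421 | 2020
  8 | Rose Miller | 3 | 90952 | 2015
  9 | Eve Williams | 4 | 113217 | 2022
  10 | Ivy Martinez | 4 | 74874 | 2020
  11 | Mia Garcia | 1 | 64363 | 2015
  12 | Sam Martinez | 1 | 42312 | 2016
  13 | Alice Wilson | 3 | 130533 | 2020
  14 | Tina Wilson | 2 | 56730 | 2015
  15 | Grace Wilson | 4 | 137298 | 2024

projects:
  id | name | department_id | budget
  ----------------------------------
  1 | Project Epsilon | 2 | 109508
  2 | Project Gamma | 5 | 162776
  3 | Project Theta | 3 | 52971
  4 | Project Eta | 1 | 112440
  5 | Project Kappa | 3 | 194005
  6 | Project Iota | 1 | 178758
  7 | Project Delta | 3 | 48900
SELECT COUNT(*) FROM employees

Execution result:
15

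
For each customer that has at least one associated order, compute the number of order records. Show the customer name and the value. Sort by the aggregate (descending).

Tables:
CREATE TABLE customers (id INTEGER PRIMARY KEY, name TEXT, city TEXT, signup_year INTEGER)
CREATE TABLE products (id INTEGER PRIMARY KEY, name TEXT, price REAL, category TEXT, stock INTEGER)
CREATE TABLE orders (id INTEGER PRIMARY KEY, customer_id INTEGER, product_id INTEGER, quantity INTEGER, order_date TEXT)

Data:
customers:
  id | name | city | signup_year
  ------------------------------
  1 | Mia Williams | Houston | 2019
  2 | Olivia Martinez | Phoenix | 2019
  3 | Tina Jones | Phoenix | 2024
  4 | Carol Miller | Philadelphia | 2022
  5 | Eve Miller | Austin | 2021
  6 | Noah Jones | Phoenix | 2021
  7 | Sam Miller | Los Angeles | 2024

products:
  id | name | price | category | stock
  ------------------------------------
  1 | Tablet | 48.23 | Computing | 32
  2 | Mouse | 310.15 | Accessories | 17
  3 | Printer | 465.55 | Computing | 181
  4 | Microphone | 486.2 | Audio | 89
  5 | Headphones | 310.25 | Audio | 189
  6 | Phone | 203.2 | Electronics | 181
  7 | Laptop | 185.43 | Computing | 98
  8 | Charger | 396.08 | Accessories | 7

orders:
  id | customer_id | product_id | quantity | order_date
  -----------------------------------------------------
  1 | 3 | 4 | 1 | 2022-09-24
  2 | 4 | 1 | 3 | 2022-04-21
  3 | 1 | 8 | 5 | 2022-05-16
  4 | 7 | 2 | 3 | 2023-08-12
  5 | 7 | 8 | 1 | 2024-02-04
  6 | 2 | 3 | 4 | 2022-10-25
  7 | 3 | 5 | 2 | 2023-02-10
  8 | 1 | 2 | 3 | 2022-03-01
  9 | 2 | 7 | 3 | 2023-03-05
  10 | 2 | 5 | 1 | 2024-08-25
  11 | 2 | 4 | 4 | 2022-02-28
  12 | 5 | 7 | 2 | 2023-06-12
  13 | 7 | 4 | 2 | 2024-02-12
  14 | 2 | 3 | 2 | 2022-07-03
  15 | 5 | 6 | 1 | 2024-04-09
SELECT p.name, COUNT(*) AS n FROM orders c JOIN customers p ON c.customer_id = p.id GROUP BY p.id, p.name ORDER BY n DESC

Execution result:
name | n
Olivia Martinez | 5
Sam Miller | 3
Mia Williams | 2
Tina Jones | 2
Eve Miller | 2
Carol Miller | 1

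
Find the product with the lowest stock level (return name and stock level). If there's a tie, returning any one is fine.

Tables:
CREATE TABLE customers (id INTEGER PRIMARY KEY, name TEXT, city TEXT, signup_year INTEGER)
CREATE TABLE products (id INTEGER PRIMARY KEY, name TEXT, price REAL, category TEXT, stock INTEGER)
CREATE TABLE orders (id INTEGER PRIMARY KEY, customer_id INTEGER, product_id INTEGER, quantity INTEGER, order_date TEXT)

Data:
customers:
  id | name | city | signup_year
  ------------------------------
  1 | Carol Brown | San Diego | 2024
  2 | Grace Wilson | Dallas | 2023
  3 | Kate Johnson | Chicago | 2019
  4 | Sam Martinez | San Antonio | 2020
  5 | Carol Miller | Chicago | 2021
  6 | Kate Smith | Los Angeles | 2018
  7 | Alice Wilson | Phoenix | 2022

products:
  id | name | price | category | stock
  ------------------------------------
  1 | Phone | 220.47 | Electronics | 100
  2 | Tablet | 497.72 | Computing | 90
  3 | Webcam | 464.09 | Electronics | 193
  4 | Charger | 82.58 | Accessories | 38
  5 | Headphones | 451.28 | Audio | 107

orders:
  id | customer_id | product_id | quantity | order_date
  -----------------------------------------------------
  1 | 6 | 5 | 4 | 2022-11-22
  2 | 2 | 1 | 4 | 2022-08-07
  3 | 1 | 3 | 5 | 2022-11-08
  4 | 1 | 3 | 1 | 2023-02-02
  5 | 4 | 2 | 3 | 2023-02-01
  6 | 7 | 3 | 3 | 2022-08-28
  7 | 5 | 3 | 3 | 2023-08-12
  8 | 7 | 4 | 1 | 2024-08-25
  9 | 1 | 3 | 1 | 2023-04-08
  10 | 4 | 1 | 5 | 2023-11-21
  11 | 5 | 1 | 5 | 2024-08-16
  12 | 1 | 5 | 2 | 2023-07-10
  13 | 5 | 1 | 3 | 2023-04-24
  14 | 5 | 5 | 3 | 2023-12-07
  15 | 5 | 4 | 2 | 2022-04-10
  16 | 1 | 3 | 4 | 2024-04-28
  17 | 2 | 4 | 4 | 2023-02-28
SELECT name, stock FROM products ORDER BY stock ASC LIMIT 1

Execution result:
name | stock
Charger | 38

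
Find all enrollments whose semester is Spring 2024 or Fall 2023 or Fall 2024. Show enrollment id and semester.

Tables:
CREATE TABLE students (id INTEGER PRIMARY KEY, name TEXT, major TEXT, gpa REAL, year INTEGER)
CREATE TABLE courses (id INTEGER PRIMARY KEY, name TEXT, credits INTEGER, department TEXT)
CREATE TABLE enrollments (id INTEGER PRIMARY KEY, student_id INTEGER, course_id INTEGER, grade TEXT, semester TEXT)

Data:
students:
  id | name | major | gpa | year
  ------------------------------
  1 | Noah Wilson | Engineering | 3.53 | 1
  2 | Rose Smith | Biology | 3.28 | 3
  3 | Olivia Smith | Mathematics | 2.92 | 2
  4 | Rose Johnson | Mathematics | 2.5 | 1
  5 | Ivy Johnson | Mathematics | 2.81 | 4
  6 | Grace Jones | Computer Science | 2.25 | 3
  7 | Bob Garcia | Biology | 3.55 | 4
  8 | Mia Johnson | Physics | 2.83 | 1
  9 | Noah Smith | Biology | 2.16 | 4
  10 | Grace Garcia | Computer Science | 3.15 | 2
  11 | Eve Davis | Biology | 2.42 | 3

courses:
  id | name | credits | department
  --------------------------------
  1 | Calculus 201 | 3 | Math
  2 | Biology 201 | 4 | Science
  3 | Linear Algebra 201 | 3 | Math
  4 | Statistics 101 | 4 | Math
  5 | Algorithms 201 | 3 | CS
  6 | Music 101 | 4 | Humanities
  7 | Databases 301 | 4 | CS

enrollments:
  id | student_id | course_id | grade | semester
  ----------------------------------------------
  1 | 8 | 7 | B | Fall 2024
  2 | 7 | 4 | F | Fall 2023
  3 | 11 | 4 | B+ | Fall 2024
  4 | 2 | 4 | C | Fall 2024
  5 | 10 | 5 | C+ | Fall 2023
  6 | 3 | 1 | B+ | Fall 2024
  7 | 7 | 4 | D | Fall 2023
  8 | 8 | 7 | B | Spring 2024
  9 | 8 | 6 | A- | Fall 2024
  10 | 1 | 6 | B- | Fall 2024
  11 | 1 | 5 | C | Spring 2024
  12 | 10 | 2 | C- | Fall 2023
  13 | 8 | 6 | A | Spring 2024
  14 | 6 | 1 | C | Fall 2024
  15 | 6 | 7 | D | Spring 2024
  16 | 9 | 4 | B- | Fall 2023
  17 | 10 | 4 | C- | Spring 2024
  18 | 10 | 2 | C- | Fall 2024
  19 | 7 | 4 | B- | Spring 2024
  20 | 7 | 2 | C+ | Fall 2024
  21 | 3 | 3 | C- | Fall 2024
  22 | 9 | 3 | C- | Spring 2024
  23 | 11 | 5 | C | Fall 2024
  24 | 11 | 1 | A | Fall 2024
SELECT id, semester FROM enrollments WHERE semester IN ('Spring 2024', 'Fall 2023', 'Fall 2024')

Execution result:
id | semester
1 | Fall 2024
2 | Fall 2023
3 | Fall 2024
4 | Fall 2024
5 | Fall 2023
6 | Fall 2024
7 | Fall 2023
8 | Spring 2024
9 | Fall 2024
10 | Fall 2024
11 | Spring 2024
12 | Fall 2023
13 | Spring 2024
14 | Fall 2024
15 | Spring 2024
16 | Fall 2023
17 | Spring 2024
18 | Fall 2024
19 | Spring 2024
20 | Fall 2024
21 | Fall 2024
22 | Spring 2024
23 | Fall 2024
24 | Fall 2024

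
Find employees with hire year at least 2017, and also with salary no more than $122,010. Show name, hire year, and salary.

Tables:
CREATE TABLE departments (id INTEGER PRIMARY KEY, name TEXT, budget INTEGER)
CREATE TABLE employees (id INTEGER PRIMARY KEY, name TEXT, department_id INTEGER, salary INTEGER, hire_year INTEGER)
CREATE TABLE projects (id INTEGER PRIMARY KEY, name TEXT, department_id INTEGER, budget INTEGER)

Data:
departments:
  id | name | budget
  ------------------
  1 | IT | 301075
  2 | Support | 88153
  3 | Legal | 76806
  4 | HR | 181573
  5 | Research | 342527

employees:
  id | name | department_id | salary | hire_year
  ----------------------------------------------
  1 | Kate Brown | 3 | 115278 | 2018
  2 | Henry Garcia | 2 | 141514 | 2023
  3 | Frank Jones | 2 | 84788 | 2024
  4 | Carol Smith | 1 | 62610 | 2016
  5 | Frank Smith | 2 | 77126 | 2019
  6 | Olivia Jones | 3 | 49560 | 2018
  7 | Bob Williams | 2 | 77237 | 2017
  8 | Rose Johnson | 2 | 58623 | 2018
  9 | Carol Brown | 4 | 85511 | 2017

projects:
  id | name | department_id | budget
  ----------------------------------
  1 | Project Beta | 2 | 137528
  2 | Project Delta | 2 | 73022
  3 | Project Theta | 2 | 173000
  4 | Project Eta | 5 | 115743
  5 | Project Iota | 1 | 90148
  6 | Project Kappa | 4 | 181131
SELECT name, hire_year, salary FROM employees WHERE hire_year >= 2017 AND salary <= 122010

Execution result:
name | hire_year | salary
Kate Brown | 2018 | 115278
Frank Jones | 2024 | 84788
Frank Smith | 2019 | 77126
Olivia Jones | 2018 | 49560
Bob Williams | 2017 | 77237
Rose Johnson | 2018 | 58623
Carol Brown | 2017 | 85511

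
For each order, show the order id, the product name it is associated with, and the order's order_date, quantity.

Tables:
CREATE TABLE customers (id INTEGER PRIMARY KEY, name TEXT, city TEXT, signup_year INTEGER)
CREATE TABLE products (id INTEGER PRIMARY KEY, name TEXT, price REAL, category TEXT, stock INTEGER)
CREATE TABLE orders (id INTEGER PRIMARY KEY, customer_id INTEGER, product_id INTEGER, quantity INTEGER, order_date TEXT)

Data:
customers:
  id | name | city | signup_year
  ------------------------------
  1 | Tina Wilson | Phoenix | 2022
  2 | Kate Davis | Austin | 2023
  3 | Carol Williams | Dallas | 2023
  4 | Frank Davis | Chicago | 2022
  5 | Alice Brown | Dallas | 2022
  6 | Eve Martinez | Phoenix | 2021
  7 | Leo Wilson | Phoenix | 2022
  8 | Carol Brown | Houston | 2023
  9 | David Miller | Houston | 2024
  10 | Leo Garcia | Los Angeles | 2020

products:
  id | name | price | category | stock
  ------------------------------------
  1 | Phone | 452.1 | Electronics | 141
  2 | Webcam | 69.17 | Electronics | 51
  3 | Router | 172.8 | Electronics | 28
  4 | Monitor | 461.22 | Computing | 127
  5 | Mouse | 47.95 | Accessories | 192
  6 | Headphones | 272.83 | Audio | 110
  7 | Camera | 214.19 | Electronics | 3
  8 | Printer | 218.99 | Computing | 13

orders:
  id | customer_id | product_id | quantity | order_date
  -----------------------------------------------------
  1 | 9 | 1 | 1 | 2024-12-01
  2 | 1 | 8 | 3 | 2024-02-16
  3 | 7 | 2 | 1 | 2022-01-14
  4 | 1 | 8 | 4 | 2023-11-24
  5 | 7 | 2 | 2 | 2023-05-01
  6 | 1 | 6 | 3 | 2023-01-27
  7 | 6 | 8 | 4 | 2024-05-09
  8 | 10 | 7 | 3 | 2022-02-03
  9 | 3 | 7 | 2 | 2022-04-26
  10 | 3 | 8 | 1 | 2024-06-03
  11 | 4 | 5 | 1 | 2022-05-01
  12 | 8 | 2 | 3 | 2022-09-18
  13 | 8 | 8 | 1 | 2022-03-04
SELECT c.id, p.name AS product, c.order_date, c.quantity FROM orders c JOIN products p ON c.product_id = p.id

Execution result:
id | product | order_date | quantity
1 | Phone | 2024-12-01 | 1
2 | Printer | 2024-02-16 | 3
3 | Webcam | 2022-01-14 | 1
4 | Printer | 2023-11-24 | 4
5 | Webcam | 2023-05-01 | 2
6 | Headphones | 2023-01-27 | 3
7 | Printer | 2024-05-09 | 4
8 | Camera | 2022-02-03 | 3
9 | Camera | 2022-04-26 | 2
10 | Printer | 2024-06-03 | 1
11 | Mouse | 2022-05-01 | 1
12 | Webcam | 2022-09-18 | 3
13 | Printer | 2022-03-04 | 1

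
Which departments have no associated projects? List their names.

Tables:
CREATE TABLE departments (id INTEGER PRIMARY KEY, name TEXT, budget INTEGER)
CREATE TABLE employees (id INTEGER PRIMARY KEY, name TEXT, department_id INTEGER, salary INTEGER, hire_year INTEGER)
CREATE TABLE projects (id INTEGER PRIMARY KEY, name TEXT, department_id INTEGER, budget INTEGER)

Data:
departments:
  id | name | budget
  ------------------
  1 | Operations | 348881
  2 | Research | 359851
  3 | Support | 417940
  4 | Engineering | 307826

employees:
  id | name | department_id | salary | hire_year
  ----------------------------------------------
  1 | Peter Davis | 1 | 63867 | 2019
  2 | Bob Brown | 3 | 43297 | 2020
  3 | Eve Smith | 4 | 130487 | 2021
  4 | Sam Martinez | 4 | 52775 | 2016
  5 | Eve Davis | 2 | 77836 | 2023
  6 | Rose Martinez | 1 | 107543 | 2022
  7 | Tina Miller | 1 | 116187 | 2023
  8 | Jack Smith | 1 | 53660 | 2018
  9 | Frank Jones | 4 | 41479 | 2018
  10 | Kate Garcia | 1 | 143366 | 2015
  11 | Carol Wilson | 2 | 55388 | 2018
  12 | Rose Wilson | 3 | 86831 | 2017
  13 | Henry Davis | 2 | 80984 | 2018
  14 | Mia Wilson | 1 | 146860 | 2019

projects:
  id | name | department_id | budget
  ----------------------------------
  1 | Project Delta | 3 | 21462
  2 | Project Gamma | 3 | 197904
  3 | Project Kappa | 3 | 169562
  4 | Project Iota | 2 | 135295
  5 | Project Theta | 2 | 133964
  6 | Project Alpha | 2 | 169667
SELECT p.name FROM departments p LEFT JOIN projects c ON c.department_id = p.id WHERE c.id IS NULL

Execution result:
name
Operations
Engineering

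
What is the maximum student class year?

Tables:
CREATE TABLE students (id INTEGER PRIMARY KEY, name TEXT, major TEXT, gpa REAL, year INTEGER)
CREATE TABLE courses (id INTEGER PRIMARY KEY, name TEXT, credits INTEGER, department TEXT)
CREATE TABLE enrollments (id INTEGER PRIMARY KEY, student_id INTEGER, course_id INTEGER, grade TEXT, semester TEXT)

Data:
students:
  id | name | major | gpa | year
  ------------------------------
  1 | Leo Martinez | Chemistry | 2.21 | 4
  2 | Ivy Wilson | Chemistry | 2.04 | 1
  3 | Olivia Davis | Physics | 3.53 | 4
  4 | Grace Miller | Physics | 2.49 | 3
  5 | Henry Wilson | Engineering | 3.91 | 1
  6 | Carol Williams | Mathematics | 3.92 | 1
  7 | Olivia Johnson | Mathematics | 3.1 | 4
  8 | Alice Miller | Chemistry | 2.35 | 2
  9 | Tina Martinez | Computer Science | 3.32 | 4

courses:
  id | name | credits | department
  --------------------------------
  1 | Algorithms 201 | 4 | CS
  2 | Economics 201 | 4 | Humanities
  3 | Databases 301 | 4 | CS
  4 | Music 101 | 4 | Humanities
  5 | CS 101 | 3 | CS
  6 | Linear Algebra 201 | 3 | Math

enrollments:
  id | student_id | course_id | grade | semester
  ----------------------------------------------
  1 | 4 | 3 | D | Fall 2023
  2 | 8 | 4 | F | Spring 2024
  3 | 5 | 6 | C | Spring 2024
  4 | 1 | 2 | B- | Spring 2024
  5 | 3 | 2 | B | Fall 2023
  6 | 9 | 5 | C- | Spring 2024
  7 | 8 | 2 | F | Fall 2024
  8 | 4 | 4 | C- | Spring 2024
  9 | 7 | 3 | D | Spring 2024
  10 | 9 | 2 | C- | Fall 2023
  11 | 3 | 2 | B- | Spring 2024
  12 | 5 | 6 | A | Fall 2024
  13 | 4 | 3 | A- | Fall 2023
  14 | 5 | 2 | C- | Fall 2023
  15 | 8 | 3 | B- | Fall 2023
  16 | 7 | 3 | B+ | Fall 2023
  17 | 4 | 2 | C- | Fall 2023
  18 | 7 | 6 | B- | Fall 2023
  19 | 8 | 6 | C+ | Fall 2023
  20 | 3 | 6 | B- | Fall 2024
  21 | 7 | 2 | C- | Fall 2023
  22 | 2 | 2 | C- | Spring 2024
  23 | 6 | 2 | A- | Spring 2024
SELECT MAX(year) FROM students

Execution result:
4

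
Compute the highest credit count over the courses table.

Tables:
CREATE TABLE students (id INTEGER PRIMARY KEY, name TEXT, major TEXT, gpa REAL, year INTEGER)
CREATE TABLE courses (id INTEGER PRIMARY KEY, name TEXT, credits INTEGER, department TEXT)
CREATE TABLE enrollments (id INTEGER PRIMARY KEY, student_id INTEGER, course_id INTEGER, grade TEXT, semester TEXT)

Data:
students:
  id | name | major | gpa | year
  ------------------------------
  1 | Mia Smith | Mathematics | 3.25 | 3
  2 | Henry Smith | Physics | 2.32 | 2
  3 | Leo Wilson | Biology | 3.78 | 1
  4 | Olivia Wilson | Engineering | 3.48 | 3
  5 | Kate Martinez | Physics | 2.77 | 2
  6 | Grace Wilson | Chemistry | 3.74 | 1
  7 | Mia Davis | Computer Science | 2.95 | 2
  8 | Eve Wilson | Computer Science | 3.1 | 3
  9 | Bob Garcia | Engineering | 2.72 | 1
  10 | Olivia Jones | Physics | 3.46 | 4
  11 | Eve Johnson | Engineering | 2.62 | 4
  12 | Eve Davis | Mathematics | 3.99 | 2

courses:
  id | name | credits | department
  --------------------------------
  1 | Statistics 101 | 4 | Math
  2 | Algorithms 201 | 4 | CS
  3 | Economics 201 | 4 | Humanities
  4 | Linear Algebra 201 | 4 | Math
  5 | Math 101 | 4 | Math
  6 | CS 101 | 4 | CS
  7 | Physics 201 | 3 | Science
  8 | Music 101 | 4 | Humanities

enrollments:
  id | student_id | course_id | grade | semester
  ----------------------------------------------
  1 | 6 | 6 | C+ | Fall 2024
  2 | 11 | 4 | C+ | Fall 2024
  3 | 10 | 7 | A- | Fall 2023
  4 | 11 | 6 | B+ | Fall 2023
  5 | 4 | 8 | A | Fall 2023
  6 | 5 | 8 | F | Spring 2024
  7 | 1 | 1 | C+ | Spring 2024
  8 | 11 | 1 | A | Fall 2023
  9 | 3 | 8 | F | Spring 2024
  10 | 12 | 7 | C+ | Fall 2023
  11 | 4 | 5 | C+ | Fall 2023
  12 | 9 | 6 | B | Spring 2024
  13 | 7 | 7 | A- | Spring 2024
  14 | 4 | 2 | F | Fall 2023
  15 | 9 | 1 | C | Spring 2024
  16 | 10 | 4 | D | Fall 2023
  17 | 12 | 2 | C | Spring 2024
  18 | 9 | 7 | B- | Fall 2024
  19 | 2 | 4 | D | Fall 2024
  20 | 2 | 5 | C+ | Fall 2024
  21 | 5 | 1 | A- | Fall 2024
SELECT MAX(credits) FROM courses

Execution result:
4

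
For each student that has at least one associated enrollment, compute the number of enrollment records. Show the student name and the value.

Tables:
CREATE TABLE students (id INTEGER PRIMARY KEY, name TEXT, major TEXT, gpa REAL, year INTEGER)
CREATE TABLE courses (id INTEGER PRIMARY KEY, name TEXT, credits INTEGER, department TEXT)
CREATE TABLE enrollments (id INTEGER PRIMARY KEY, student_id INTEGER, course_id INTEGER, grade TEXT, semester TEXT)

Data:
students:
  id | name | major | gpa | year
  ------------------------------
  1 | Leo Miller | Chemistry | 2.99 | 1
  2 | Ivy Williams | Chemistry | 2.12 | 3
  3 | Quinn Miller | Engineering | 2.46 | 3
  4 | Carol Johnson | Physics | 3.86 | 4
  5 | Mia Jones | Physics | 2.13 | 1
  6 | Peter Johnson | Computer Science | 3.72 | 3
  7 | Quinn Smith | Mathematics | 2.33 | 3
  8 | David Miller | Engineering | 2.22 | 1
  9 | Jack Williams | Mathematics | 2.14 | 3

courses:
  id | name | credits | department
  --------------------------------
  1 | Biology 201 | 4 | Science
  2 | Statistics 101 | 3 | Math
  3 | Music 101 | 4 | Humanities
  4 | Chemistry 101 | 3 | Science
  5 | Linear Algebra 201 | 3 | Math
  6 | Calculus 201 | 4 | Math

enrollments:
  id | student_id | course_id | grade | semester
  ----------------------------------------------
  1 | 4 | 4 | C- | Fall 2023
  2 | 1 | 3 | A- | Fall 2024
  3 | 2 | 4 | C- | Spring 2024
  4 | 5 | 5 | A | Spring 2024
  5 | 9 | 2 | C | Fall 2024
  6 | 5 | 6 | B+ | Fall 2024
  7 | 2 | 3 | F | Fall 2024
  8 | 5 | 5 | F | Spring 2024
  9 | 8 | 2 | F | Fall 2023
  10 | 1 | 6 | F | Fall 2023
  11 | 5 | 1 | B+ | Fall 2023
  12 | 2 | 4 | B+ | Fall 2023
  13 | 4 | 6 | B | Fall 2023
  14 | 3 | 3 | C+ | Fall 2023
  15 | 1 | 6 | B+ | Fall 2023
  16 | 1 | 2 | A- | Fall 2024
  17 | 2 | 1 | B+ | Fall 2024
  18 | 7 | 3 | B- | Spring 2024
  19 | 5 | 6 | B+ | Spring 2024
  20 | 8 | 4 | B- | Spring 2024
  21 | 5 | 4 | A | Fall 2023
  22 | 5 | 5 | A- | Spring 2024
SELECT p.name, COUNT(*) AS n FROM enrollments c JOIN students p ON c.student_id = p.id GROUP BY p.id, p.name

Execution result:
name | n
Leo Miller | 4
Ivy Williams | 4
Quinn Miller | 1
Carol Johnson | 2
Mia Jones | 7
Quinn Smith | 1
David Miller | 2
Jack Williams | 1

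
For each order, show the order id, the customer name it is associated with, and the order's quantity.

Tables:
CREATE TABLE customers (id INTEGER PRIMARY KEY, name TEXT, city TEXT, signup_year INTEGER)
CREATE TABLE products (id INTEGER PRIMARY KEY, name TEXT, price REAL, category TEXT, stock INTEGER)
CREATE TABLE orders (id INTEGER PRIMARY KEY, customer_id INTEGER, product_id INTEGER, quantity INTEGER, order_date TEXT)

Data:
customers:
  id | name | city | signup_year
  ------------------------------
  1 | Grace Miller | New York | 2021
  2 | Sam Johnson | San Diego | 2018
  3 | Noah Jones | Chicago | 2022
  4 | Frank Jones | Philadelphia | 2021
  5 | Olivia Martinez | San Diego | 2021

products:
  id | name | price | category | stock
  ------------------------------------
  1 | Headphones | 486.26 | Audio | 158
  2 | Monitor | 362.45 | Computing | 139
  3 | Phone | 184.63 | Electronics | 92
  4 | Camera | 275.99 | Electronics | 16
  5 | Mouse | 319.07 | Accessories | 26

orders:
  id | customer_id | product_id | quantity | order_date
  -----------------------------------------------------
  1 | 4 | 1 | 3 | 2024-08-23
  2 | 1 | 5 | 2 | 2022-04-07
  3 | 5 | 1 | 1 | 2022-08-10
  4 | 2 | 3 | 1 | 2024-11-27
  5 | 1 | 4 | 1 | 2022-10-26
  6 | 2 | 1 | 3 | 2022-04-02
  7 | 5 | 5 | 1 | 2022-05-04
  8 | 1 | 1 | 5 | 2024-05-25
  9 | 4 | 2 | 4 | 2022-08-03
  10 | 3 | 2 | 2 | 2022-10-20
SELECT c.id, p.name AS customer, c.quantity FROM orders c JOIN customers p ON c.customer_id = p.id

Execution result:
id | customer | quantity
1 | Frank Jones | 3
2 | Grace Miller | 2
3 | Olivia Martinez | 1
4 | Sam Johnson | 1
5 | Grace Miller | 1
6 | Sam Johnson | 3
7 | Olivia Martinez | 1
8 | Grace Miller | 5
9 | Frank Jones | 4
10 | Noah Jones | 2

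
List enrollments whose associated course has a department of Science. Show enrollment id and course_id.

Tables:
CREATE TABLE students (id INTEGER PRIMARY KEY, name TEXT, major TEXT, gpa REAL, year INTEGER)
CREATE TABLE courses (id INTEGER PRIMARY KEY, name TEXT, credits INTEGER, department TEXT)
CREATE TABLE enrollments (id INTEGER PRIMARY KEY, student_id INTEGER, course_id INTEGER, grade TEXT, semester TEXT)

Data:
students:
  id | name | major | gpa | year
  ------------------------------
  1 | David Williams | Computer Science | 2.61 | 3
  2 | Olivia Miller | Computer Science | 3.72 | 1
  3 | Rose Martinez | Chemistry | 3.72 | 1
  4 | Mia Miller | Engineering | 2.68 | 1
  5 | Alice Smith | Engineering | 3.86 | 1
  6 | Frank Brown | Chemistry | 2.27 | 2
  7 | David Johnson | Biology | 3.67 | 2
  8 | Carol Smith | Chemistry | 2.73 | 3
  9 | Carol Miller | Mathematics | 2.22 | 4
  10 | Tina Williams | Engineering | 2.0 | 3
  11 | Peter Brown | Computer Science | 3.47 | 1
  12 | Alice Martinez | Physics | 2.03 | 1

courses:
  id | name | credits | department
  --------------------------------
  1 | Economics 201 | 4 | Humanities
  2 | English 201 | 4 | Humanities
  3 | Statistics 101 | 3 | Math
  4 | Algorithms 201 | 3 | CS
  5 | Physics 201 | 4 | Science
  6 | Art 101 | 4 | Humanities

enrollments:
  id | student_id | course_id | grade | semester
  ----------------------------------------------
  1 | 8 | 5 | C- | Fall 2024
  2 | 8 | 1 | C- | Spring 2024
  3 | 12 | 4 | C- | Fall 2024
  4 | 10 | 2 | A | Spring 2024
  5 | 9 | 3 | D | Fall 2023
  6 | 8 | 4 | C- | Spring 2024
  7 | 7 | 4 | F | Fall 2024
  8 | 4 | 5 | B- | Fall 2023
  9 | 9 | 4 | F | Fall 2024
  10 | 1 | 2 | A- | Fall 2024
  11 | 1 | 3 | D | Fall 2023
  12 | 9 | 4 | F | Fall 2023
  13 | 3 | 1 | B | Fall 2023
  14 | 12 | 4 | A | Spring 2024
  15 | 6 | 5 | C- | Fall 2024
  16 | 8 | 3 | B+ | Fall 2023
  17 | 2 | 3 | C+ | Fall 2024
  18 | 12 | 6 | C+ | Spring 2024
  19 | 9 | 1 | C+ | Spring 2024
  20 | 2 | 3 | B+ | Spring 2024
SELECT id, course_id FROM enrollments WHERE course_id IN (SELECT id FROM courses WHERE department = 'Science')

Execution result:
id | course_id
1 | 5
8 | 5
15 | 5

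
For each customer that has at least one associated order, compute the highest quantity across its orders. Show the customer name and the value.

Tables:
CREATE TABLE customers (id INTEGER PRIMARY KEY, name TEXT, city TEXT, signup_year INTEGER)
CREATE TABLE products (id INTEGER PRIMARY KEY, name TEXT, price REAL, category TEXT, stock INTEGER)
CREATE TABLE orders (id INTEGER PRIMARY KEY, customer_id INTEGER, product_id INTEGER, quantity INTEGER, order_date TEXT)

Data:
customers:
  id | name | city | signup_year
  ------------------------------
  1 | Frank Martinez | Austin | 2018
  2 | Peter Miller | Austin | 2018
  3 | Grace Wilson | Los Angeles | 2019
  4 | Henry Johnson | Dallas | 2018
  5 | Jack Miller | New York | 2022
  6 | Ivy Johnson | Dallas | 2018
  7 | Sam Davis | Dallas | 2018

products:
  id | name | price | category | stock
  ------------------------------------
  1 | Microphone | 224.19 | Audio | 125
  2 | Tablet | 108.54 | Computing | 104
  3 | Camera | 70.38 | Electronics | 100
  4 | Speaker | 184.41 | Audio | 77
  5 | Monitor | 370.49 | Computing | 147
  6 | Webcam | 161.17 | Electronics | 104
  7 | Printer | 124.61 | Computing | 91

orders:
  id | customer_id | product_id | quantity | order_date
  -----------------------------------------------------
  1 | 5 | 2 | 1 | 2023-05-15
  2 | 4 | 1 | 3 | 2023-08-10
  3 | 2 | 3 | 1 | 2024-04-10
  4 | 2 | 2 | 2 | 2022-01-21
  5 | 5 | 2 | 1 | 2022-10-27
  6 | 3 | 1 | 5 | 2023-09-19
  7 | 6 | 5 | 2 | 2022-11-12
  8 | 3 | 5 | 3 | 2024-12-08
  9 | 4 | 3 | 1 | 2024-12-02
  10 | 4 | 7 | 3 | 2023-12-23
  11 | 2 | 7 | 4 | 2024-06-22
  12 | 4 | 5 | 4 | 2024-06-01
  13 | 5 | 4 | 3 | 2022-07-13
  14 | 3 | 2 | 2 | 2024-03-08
SELECT p.name, MAX(c.quantity) AS max_quantity FROM orders c JOIN customers p ON c.customer_id = p.id GROUP BY p.id, p.name

Execution result:
name | max_quantity
Peter Miller | 4
Grace Wilson | 5
Henry Johnson | 4
Jack Miller | 3
Ivy Johnson | 2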